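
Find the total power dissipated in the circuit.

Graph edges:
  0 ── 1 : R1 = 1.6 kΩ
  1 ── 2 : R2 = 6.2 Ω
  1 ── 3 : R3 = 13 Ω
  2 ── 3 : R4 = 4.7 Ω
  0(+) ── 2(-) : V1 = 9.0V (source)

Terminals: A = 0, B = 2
Nodal analysis, taking node 2 as the 0 V reference.
Source V1 fixes V_0 = 9 V.
KCL at each unknown node (sum of currents leaving = 0; resistances in Ω):
  Node 1: (V_1 - 9)/1600 + (V_1 - 0)/6.2 + (V_1 - V_3)/13 = 0
  Node 3: (V_3 - V_1)/13 + (V_3 - 0)/4.7 = 0
Collecting terms (coefficients in siemens):
  0.2388·V_1 - 0.07692·V_3 = 0.005625
  0.2897·V_3 - 0.07692·V_1 = 0
Determinant D = (0.2388)(0.2897) - (-0.07692)(-0.07692) = 0.06327
V_1 = [(0.005625)(0.2897) - (-0.07692)(0)]/D = 0.02575 V
V_3 = [(0.2388)(0) - (0.005625)(-0.07692)]/D = 0.006839 V
Power in each resistor, P = (ΔV)²/R:
  P_R1 = (9 - 0.02575)²/1600 = 0.05034 W
  P_R2 = (0.02575 - 0)²/6.2 = 0.000107 W
  P_R3 = (0.02575 - 0.006839)²/13 = 0.00002752 W
  P_R4 = (0 - 0.006839)²/4.7 = 0.00000995 W
P_total = P_R1 + P_R2 + P_R3 + P_R4 = 0.05048 W

Final answer: 0.05048 W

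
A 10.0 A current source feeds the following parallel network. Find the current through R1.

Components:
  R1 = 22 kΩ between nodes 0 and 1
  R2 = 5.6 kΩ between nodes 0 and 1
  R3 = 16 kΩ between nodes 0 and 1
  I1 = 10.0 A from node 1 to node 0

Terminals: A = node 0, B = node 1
All resistors sit directly between nodes 0 and 1, so they are in parallel and share one voltage V; the full source current 10 A splits among them.
1/R_par = 1/22000 + 1/5600 + 1/16000 = 0.0002865 S  =>  R_par = 3490 Ω
V = I × R_par = 10 × 3490 = 34900 V
I_R1 = V/R1 = 34900/22000 = 1.586 A

Final answer: 1.586 A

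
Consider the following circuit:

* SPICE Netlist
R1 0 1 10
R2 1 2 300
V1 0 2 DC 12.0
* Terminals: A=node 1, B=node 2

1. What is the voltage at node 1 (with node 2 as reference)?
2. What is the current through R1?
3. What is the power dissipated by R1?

Nodal analysis, taking node 2 as the 0 V reference.
Source V1 fixes V_0 = 12 V.
KCL at each unknown node (sum of currents leaving = 0; resistances in Ω):
  Node 1: (V_1 - 12)/10 + (V_1 - 0)/300 = 0
Collecting terms: 0.1033 × V_1 = 1.2  =>  V_1 = 11.61 V
Part 1:
  Read off the nodal solution: V_1 = 11.61 V
Part 2:
  I_R1 = (V_0 - V_1)/R1 = (12 - 11.61)/10 = 0.03871 A
  Magnitude: I_R1 = 0.03871 A
Part 3:
  I_R1 = (V_0 - V_1)/R1 = (12 - 11.61)/10 = 0.03871 A
  P_R1 = I_R1² × R1 = (0.03871)² × 10 = 0.01498 W

Final answers:
1. V_1 = 11.61 V
2. I_R1 = 0.03871 A
3. P_R1 = 0.01498 W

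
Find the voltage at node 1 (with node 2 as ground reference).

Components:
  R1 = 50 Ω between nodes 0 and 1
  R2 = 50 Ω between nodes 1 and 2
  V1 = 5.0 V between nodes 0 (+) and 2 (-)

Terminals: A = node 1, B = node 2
Nodal analysis, taking node 2 as the 0 V reference.
Source V1 fixes V_0 = 5 V.
KCL at each unknown node (sum of currents leaving = 0; resistances in Ω):
  Node 1: (V_1 - 5)/50 + (V_1 - 0)/50 = 0
Collecting terms: 0.04 × V_1 = 0.1  =>  V_1 = 2.5 V
The requested potential is V_1 = 2.5 V.

Final answer: V_1 = 2.5 V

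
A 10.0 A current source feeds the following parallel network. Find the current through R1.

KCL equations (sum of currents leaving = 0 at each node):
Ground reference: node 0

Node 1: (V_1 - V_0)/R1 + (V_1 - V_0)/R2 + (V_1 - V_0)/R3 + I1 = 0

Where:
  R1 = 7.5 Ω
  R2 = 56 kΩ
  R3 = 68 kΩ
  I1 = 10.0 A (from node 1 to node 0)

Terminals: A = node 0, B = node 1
All resistors sit directly between nodes 0 and 1, so they are in parallel and share one voltage V; the full source current 10 A splits among them.
1/R_par = 1/7.5 + 1/56000 + 1/68000 = 0.1334 S  =>  R_par = 7.498 Ω
V = I × R_par = 10 × 7.498 = 74.98 V
I_R1 = V/R1 = 74.98/7.5 = 9.998 A

Final answer: 9.998 A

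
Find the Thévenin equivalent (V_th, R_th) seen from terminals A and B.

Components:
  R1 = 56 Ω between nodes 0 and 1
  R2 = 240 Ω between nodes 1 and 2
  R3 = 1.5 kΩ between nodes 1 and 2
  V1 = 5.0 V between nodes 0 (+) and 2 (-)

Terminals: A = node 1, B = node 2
Step 1 — V_th is the open-circuit voltage V_A - V_B (nothing connected across the terminals).
Nodal analysis, taking node 2 as the 0 V reference.
Source V1 fixes V_0 = 5 V.
KCL at each unknown node (sum of currents leaving = 0; resistances in Ω):
  Node 1: (V_1 - 5)/56 + (V_1 - 0)/240 + (V_1 - 0)/1500 = 0
Collecting terms: 0.02269 × V_1 = 0.08929  =>  V_1 = 3.935 V
V_th = V_1 - V_2 = 3.935 - 0 = 3.935 V
Step 2 — R_th: zero the source — replace V1 by a short circuit (node 2 merges into node 0) — and find the resistance seen between A (node 1) and B (node 0).
Reduce the network between node 1 (A) and node 0 (B) by series/parallel combination:
  Rp1 = R1 ‖ R2 ‖ R3 (parallel, all between nodes 0 and 1) = 1/(1/56 + 1/240 + 1/1500) = 44.07 Ω
R_th = 44.07 Ω

Final answer: V_th = 3.935 V, R_th = 44.07 Ω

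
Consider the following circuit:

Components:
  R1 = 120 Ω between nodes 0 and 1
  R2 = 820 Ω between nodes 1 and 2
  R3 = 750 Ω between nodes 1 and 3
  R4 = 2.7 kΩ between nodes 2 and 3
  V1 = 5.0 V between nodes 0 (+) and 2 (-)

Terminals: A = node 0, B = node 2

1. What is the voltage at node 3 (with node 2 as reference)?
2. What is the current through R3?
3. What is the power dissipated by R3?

Nodal analysis, taking node 2 as the 0 V reference.
Source V1 fixes V_0 = 5 V.
KCL at each unknown node (sum of currents leaving = 0; resistances in Ω):
  Node 1: (V_1 - 5)/120 + (V_1 - 0)/820 + (V_1 - V_3)/750 = 0
  Node 3: (V_3 - V_1)/750 + (V_3 - 0)/2700 = 0
Collecting terms (coefficients in siemens):
  0.01089·V_1 - 0.001333·V_3 = 0.04167
  0.001704·V_3 - 0.001333·V_1 = 0
Determinant D = (0.01089)(0.001704) - (-0.001333)(-0.001333) = 0.00001677
V_1 = [(0.04167)(0.001704) - (-0.001333)(0)]/D = 4.233 V
V_3 = [(0.01089)(0) - (0.04167)(-0.001333)]/D = 3.313 V
Part 1:
  Read off the nodal solution: V_3 = 3.313 V
Part 2:
  I_R3 = (V_1 - V_3)/R3 = (4.233 - 3.313)/750 = 0.001227 A
  Magnitude: I_R3 = 0.001227 A
Part 3:
  I_R3 = (V_1 - V_3)/R3 = (4.233 - 3.313)/750 = 0.001227 A
  P_R3 = I_R3² × R3 = (0.001227)² × 750 = 0.001129 W

Final answers:
1. V_3 = 3.313 V
2. I_R3 = 0.001227 A
3. P_R3 = 0.001129 W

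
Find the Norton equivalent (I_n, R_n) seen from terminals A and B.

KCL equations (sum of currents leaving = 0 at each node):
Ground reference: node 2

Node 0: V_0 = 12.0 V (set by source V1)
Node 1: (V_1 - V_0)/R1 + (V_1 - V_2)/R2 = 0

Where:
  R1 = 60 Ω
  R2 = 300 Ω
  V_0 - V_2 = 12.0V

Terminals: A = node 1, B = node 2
Find the Thévenin equivalent first; then I_n = V_th/R_th and R_n = R_th.
Step 1 — V_th is the open-circuit voltage V_A - V_B (nothing connected across the terminals).
Nodal analysis, taking node 2 as the 0 V reference.
Source V1 fixes V_0 = 12 V.
KCL at each unknown node (sum of currents leaving = 0; resistances in Ω):
  Node 1: (V_1 - 12)/60 + (V_1 - 0)/300 = 0
Collecting terms: 0.02 × V_1 = 0.2  =>  V_1 = 10 V
V_th = V_1 - V_2 = 10 - 0 = 10 V
Step 2 — R_th: zero the source — replace V1 by a short circuit (node 2 merges into node 0) — and find the resistance seen between A (node 1) and B (node 0).
Reduce the network between node 1 (A) and node 0 (B) by series/parallel combination:
  Rp1 = R1 ‖ R2 (parallel, both between nodes 0 and 1) = 1/(1/60 + 1/300) = 50 Ω
R_th = 50 Ω
I_n = V_th/R_th = 10/50 = 0.2 A, and R_n = R_th = 50 Ω

Final answer: I_n = 0.2 A, R_n = 50 Ω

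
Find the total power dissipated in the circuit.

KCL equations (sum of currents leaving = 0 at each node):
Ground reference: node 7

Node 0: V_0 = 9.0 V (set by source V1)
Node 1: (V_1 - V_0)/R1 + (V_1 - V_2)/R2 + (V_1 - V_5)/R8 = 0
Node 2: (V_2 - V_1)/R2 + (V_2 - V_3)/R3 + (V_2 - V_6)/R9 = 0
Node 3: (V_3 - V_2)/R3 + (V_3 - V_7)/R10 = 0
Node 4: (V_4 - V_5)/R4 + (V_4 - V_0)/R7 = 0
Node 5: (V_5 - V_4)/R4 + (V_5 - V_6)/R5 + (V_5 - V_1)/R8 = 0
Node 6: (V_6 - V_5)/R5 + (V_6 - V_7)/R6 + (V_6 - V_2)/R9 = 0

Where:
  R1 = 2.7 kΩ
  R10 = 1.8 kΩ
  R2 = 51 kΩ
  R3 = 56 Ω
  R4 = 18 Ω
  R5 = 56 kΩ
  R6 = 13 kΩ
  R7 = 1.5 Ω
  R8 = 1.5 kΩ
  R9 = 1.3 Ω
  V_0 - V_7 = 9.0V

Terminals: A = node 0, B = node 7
Nodal analysis, taking node 7 as the 0 V reference.
Source V1 fixes V_0 = 9 V.
KCL at each unknown node (sum of currents leaving = 0; resistances in Ω):
  Node 1: (V_1 - 9)/2700 + (V_1 - V_2)/51000 + (V_1 - V_5)/1500 = 0
  Node 2: (V_2 - V_1)/51000 + (V_2 - V_3)/56 + (V_2 - V_6)/1.3 = 0
  Node 3: (V_3 - V_2)/56 + (V_3 - 0)/1800 = 0
  Node 4: (V_4 - V_5)/18 + (V_4 - 9)/1.5 = 0
  Node 5: (V_5 - V_4)/18 + (V_5 - V_6)/56000 + (V_5 - V_1)/1500 = 0
  Node 6: (V_6 - V_5)/56000 + (V_6 - 0)/13000 + (V_6 - V_2)/1.3 = 0
Collecting terms (coefficients in siemens):
  0.001057·V_1 - 0.00001961·V_2 - 0.0006667·V_5 = 0.003333
  0.7871·V_2 - 0.00001961·V_1 - 0.01786·V_3 - 0.7692·V_6 = 0
  0.01841·V_3 - 0.01786·V_2 = 0
  0.7222·V_4 - 0.05556·V_5 = 6
  0.05624·V_5 - 0.0006667·V_1 - 0.05556·V_4 - 0.00001786·V_6 = 0
  0.7693·V_6 - 0.7692·V_2 - 0.00001786·V_5 = 0
Solving these 6 simultaneous equations (Gaussian elimination) gives:
  V_1 = 8.839 V, V_2 = 0.5112 V, V_3 = 0.4958 V, V_4 = 9 V
  V_5 = 8.995 V, V_6 = 0.5114 V
Power in each resistor, P = (ΔV)²/R:
  P_R1 = (9 - 8.839)²/2700 = 0.00000956 W
  P_R2 = (8.839 - 0.5112)²/51000 = 0.00136 W
  P_R3 = (0.5112 - 0.4958)²/56 = 0.000004249 W
  P_R4 = (9 - 8.995)²/18 = 0.000001173 W
  P_R5 = (8.995 - 0.5114)²/56000 = 0.001285 W
  P_R6 = (0.5114 - 0)²/13000 = 0.00002012 W
  P_R7 = (9 - 9)²/1.5 = 0.00000009776 W
  P_R8 = (8.839 - 8.995)²/1500 = 0.00001616 W
  P_R9 = (0.5112 - 0.5114)²/1.3 = 0.00000001635 W
  P_R10 = (0.4958 - 0)²/1800 = 0.0001366 W
P_total = P_R1 + P_R2 + P_R3 + P_R4 + P_R5 + P_R6 + P_R7 + P_R8 + P_R9 + P_R10 = 0.002833 W

Final answer: 0.002833 W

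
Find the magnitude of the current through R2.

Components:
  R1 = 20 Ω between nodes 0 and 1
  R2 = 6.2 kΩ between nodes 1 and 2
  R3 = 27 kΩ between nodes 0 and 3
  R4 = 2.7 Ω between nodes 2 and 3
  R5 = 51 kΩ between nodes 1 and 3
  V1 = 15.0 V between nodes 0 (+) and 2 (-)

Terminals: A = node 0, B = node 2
Nodal analysis, taking node 2 as the 0 V reference.
Source V1 fixes V_0 = 15 V.
KCL at each unknown node (sum of currents leaving = 0; resistances in Ω):
  Node 1: (V_1 - 15)/20 + (V_1 - 0)/6200 + (V_1 - V_3)/51000 = 0
  Node 3: (V_3 - 15)/27000 + (V_3 - 0)/2.7 + (V_3 - V_1)/51000 = 0
Collecting terms (coefficients in siemens):
  0.05018·V_1 - 0.00001961·V_3 = 0.75
  0.3704·V_3 - 0.00001961·V_1 = 0.0005556
Determinant D = (0.05018)(0.3704) - (-0.00001961)(-0.00001961) = 0.01859
V_1 = [(0.75)(0.3704) - (-0.00001961)(0.0005556)]/D = 14.95 V
V_3 = [(0.05018)(0.0005556) - (0.75)(-0.00001961)]/D = 0.002291 V
I_R2 = (V_1 - V_2)/R2 = (14.95 - 0)/6200 = 0.002411 A
|I_R2| = 0.002411 A

Final answer: |I_R2| = 0.002411 A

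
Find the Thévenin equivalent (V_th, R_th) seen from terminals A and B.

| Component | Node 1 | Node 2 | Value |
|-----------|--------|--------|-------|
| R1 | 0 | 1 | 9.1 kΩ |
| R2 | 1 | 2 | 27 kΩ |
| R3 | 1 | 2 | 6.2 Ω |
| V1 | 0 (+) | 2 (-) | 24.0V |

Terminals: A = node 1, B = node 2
Step 1 — V_th is the open-circuit voltage V_A - V_B (nothing connected across the terminals).
Nodal analysis, taking node 2 as the 0 V reference.
Source V1 fixes V_0 = 24 V.
KCL at each unknown node (sum of currents leaving = 0; resistances in Ω):
  Node 1: (V_1 - 24)/9100 + (V_1 - 0)/27000 + (V_1 - 0)/6.2 = 0
Collecting terms: 0.1614 × V_1 = 0.002637  =>  V_1 = 0.01634 V
V_th = V_1 - V_2 = 0.01634 - 0 = 0.01634 V
Step 2 — R_th: zero the source — replace V1 by a short circuit (node 2 merges into node 0) — and find the resistance seen between A (node 1) and B (node 0).
Reduce the network between node 1 (A) and node 0 (B) by series/parallel combination:
  Rp1 = R1 ‖ R2 ‖ R3 (parallel, all between nodes 0 and 1) = 1/(1/9100 + 1/27000 + 1/6.2) = 6.194 Ω
R_th = 6.194 Ω

Final answer: V_th = 0.01634 V, R_th = 6.194 Ω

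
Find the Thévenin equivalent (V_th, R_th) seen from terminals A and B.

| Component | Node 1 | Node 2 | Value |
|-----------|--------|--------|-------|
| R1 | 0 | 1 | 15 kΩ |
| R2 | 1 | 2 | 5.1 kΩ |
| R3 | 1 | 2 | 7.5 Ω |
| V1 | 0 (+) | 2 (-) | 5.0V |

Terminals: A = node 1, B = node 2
Step 1 — V_th is the open-circuit voltage V_A - V_B (nothing connected across the terminals).
Nodal analysis, taking node 2 as the 0 V reference.
Source V1 fixes V_0 = 5 V.
KCL at each unknown node (sum of currents leaving = 0; resistances in Ω):
  Node 1: (V_1 - 5)/15000 + (V_1 - 0)/5100 + (V_1 - 0)/7.5 = 0
Collecting terms: 0.1336 × V_1 = 0.0003333  =>  V_1 = 0.002495 V
V_th = V_1 - V_2 = 0.002495 - 0 = 0.002495 V
Step 2 — R_th: zero the source — replace V1 by a short circuit (node 2 merges into node 0) — and find the resistance seen between A (node 1) and B (node 0).
Reduce the network between node 1 (A) and node 0 (B) by series/parallel combination:
  Rp1 = R1 ‖ R2 ‖ R3 (parallel, all between nodes 0 and 1) = 1/(1/15000 + 1/5100 + 1/7.5) = 7.485 Ω
R_th = 7.485 Ω

Final answer: V_th = 0.002495 V, R_th = 7.485 Ω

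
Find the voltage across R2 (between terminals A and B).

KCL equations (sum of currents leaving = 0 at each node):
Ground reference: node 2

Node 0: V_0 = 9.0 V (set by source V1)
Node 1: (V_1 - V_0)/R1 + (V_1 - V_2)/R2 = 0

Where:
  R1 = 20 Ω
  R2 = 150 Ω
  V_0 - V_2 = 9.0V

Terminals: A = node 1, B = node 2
R1 and R2 are in series across V1 (node 0 → node 1 → node 2), and the output A–B is taken across R2, so this is a voltage divider.
Series current: I = V1/(R1 + R2) = 9/(20 + 150) = 9/170 = 0.05294 A
V_R2 = I × R2 = V1 × R2/(R1 + R2) = 9 × 150/170 = 7.941 V

Final answer: 7.941 V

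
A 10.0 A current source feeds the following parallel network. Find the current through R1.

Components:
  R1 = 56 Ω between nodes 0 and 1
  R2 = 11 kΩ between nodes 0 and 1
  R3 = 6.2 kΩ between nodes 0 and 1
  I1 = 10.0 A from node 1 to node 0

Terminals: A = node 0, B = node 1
All resistors sit directly between nodes 0 and 1, so they are in parallel and share one voltage V; the full source current 10 A splits among them.
1/R_par = 1/56 + 1/11000 + 1/6200 = 0.01811 S  =>  R_par = 55.22 Ω
V = I × R_par = 10 × 55.22 = 552.2 V
I_R1 = V/R1 = 552.2/56 = 9.861 A

Final answer: 9.861 A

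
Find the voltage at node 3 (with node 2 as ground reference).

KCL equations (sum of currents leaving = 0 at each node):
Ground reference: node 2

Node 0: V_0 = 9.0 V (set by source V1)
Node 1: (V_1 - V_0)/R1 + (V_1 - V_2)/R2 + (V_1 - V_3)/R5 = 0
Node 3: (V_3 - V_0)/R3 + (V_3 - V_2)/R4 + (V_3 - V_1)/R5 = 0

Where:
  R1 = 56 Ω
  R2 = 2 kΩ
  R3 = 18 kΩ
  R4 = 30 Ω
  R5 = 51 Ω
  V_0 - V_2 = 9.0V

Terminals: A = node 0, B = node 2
Nodal analysis, taking node 2 as the 0 V reference.
Source V1 fixes V_0 = 9 V.
KCL at each unknown node (sum of currents leaving = 0; resistances in Ω):
  Node 1: (V_1 - 9)/56 + (V_1 - 0)/2000 + (V_1 - V_3)/51 = 0
  Node 3: (V_3 - 9)/18000 + (V_3 - 0)/30 + (V_3 - V_1)/51 = 0
Collecting terms (coefficients in siemens):
  0.03796·V_1 - 0.01961·V_3 = 0.1607
  0.053·V_3 - 0.01961·V_1 = 0.0005
Determinant D = (0.03796)(0.053) - (-0.01961)(-0.01961) = 0.001628
V_1 = [(0.1607)(0.053) - (-0.01961)(0.0005)]/D = 5.239 V
V_3 = [(0.03796)(0.0005) - (0.1607)(-0.01961)]/D = 1.948 V
The requested potential is V_3 = 1.948 V.

Final answer: V_3 = 1.948 V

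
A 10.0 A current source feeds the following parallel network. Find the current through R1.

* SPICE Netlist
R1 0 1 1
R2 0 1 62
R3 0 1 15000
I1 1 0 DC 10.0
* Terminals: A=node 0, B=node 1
All resistors sit directly between nodes 0 and 1, so they are in parallel and share one voltage V; the full source current 10 A splits among them.
1/R_par = 1/1 + 1/62 + 1/15000 = 1.016 S  =>  R_par = 0.9841 Ω
V = I × R_par = 10 × 0.9841 = 9.841 V
I_R1 = V/R1 = 9.841/1 = 9.841 A

Final answer: 9.841 A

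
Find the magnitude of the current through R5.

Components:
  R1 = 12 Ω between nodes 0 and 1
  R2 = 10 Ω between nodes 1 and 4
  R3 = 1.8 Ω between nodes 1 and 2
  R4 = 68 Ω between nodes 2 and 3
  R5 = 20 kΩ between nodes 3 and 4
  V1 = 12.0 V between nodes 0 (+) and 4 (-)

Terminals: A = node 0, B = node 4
Nodal analysis, taking node 4 as the 0 V reference.
Source V1 fixes V_0 = 12 V.
KCL at each unknown node (sum of currents leaving = 0; resistances in Ω):
  Node 1: (V_1 - 12)/12 + (V_1 - 0)/10 + (V_1 - V_2)/1.8 = 0
  Node 2: (V_2 - V_1)/1.8 + (V_2 - V_3)/68 = 0
  Node 3: (V_3 - V_2)/68 + (V_3 - 0)/20000 = 0
Collecting terms (coefficients in siemens):
  0.7389·V_1 - 0.5556·V_2 = 1
  0.5703·V_2 - 0.5556·V_1 - 0.01471·V_3 = 0
  0.01476·V_3 - 0.01471·V_2 = 0
Solving these 3 simultaneous equations (Gaussian elimination) gives:
  V_1 = 5.453 V, V_2 = 5.453 V, V_3 = 5.434 V
I_R5 = (V_3 - V_4)/R5 = (5.434 - 0)/20000 = 0.0002717 A
|I_R5| = 0.0002717 A

Final answer: |I_R5| = 0.0002717 A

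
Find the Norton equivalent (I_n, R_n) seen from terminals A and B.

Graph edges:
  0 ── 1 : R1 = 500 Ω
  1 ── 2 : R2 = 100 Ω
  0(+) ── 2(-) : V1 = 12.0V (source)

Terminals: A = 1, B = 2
Find the Thévenin equivalent first; then I_n = V_th/R_th and R_n = R_th.
Step 1 — V_th is the open-circuit voltage V_A - V_B (nothing connected across the terminals).
Nodal analysis, taking node 2 as the 0 V reference.
Source V1 fixes V_0 = 12 V.
KCL at each unknown node (sum of currents leaving = 0; resistances in Ω):
  Node 1: (V_1 - 12)/500 + (V_1 - 0)/100 = 0
Collecting terms: 0.012 × V_1 = 0.024  =>  V_1 = 2 V
V_th = V_1 - V_2 = 2 - 0 = 2 V
Step 2 — R_th: zero the source — replace V1 by a short circuit (node 2 merges into node 0) — and find the resistance seen between A (node 1) and B (node 0).
Reduce the network between node 1 (A) and node 0 (B) by series/parallel combination:
  Rp1 = R1 ‖ R2 (parallel, both between nodes 0 and 1) = 1/(1/500 + 1/100) = 83.33 Ω
R_th = 83.33 Ω
I_n = V_th/R_th = 2/83.33 = 0.024 A, and R_n = R_th = 83.33 Ω

Final answer: I_n = 0.024 A, R_n = 83.33 Ω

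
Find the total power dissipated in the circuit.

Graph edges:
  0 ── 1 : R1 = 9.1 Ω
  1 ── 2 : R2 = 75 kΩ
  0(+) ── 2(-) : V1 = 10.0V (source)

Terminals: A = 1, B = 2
Nodal analysis, taking node 2 as the 0 V reference.
Source V1 fixes V_0 = 10 V.
KCL at each unknown node (sum of currents leaving = 0; resistances in Ω):
  Node 1: (V_1 - 10)/9.1 + (V_1 - 0)/75000 = 0
Collecting terms: 0.1099 × V_1 = 1.099  =>  V_1 = 9.999 V
Power in each resistor, P = (ΔV)²/R:
  P_R1 = (10 - 9.999)²/9.1 = 0.0000001617 W
  P_R2 = (9.999 - 0)²/75000 = 0.001333 W
P_total = P_R1 + P_R2 = 0.001333 W

Final answer: 0.001333 W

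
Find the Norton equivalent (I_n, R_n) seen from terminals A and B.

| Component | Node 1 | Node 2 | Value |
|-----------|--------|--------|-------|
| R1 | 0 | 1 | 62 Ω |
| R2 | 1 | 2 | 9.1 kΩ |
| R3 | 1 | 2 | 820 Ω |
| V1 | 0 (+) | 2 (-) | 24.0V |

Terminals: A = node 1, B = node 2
Find the Thévenin equivalent first; then I_n = V_th/R_th and R_n = R_th.
Step 1 — V_th is the open-circuit voltage V_A - V_B (nothing connected across the terminals).
Nodal analysis, taking node 2 as the 0 V reference.
Source V1 fixes V_0 = 24 V.
KCL at each unknown node (sum of currents leaving = 0; resistances in Ω):
  Node 1: (V_1 - 24)/62 + (V_1 - 0)/9100 + (V_1 - 0)/820 = 0
Collecting terms: 0.01746 × V_1 = 0.3871  =>  V_1 = 22.17 V
V_th = V_1 - V_2 = 22.17 - 0 = 22.17 V
Step 2 — R_th: zero the source — replace V1 by a short circuit (node 2 merges into node 0) — and find the resistance seen between A (node 1) and B (node 0).
Reduce the network between node 1 (A) and node 0 (B) by series/parallel combination:
  Rp1 = R1 ‖ R2 ‖ R3 (parallel, all between nodes 0 and 1) = 1/(1/62 + 1/9100 + 1/820) = 57.28 Ω
R_th = 57.28 Ω
I_n = V_th/R_th = 22.17/57.28 = 0.3871 A, and R_n = R_th = 57.28 Ω

Final answer: I_n = 0.3871 A, R_n = 57.28 Ω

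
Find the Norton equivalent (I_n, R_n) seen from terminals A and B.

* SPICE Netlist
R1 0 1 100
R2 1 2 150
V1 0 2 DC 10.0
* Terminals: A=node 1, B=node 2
Find the Thévenin equivalent first; then I_n = V_th/R_th and R_n = R_th.
Step 1 — V_th is the open-circuit voltage V_A - V_B (nothing connected across the terminals).
Nodal analysis, taking node 2 as the 0 V reference.
Source V1 fixes V_0 = 10 V.
KCL at each unknown node (sum of currents leaving = 0; resistances in Ω):
  Node 1: (V_1 - 10)/100 + (V_1 - 0)/150 = 0
Collecting terms: 0.01667 × V_1 = 0.1  =>  V_1 = 6 V
V_th = V_1 - V_2 = 6 - 0 = 6 V
Step 2 — R_th: zero the source — replace V1 by a short circuit (node 2 merges into node 0) — and find the resistance seen between A (node 1) and B (node 0).
Reduce the network between node 1 (A) and node 0 (B) by series/parallel combination:
  Rp1 = R1 ‖ R2 (parallel, both between nodes 0 and 1) = 1/(1/100 + 1/150) = 60 Ω
R_th = 60 Ω
I_n = V_th/R_th = 6/60 = 0.1 A, and R_n = R_th = 60 Ω

Final answer: I_n = 0.1 A, R_n = 60 Ω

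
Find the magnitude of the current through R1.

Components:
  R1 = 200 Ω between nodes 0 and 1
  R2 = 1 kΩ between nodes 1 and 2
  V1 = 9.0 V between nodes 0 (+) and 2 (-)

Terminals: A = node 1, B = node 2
Nodal analysis, taking node 2 as the 0 V reference.
Source V1 fixes V_0 = 9 V.
KCL at each unknown node (sum of currents leaving = 0; resistances in Ω):
  Node 1: (V_1 - 9)/200 + (V_1 - 0)/1000 = 0
Collecting terms: 0.006 × V_1 = 0.045  =>  V_1 = 7.5 V
I_R1 = (V_0 - V_1)/R1 = (9 - 7.5)/200 = 0.0075 A
|I_R1| = 0.0075 A

Final answer: |I_R1| = 0.0075 A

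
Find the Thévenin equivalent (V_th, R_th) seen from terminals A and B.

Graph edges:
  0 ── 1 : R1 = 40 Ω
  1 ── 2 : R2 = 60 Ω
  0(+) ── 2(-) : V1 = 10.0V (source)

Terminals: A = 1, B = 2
Step 1 — V_th is the open-circuit voltage V_A - V_B (nothing connected across the terminals).
Nodal analysis, taking node 2 as the 0 V reference.
Source V1 fixes V_0 = 10 V.
KCL at each unknown node (sum of currents leaving = 0; resistances in Ω):
  Node 1: (V_1 - 10)/40 + (V_1 - 0)/60 = 0
Collecting terms: 0.04167 × V_1 = 0.25  =>  V_1 = 6 V
V_th = V_1 - V_2 = 6 - 0 = 6 V
Step 2 — R_th: zero the source — replace V1 by a short circuit (node 2 merges into node 0) — and find the resistance seen between A (node 1) and B (node 0).
Reduce the network between node 1 (A) and node 0 (B) by series/parallel combination:
  Rp1 = R1 ‖ R2 (parallel, both between nodes 0 and 1) = 1/(1/40 + 1/60) = 24 Ω
R_th = 24 Ω

Final answer: V_th = 6 V, R_th = 24 Ω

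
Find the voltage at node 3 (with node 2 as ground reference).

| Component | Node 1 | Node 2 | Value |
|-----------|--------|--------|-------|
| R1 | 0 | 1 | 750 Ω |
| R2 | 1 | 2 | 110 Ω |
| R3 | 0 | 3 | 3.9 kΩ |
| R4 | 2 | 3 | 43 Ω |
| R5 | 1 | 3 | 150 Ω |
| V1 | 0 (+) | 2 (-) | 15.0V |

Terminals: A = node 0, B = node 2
Nodal analysis, taking node 2 as the 0 V reference.
Source V1 fixes V_0 = 15 V.
KCL at each unknown node (sum of currents leaving = 0; resistances in Ω):
  Node 1: (V_1 - 15)/750 + (V_1 - 0)/110 + (V_1 - V_3)/150 = 0
  Node 3: (V_3 - 15)/3900 + (V_3 - 0)/43 + (V_3 - V_1)/150 = 0
Collecting terms (coefficients in siemens):
  0.01709·V_1 - 0.006667·V_3 = 0.02
  0.03018·V_3 - 0.006667·V_1 = 0.003846
Determinant D = (0.01709)(0.03018) - (-0.006667)(-0.006667) = 0.0004713
V_1 = [(0.02)(0.03018) - (-0.006667)(0.003846)]/D = 1.335 V
V_3 = [(0.01709)(0.003846) - (0.02)(-0.006667)]/D = 0.4223 V
The requested potential is V_3 = 0.4223 V.

Final answer: V_3 = 0.4223 V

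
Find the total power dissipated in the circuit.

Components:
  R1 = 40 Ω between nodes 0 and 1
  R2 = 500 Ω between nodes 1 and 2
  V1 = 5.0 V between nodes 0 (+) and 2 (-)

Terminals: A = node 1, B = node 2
Nodal analysis, taking node 2 as the 0 V reference.
Source V1 fixes V_0 = 5 V.
KCL at each unknown node (sum of currents leaving = 0; resistances in Ω):
  Node 1: (V_1 - 5)/40 + (V_1 - 0)/500 = 0
Collecting terms: 0.027 × V_1 = 0.125  =>  V_1 = 4.63 V
Power in each resistor, P = (ΔV)²/R:
  P_R1 = (5 - 4.63)²/40 = 0.003429 W
  P_R2 = (4.63 - 0)²/500 = 0.04287 W
P_total = P_R1 + P_R2 = 0.0463 W

Final answer: 0.0463 W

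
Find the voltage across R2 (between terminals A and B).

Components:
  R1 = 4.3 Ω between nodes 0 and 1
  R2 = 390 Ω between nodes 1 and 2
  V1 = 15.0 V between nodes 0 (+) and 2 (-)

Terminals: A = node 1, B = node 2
R1 and R2 are in series across V1 (node 0 → node 1 → node 2), and the output A–B is taken across R2, so this is a voltage divider.
Series current: I = V1/(R1 + R2) = 15/(4.3 + 390) = 15/394.3 = 0.03804 A
V_R2 = I × R2 = V1 × R2/(R1 + R2) = 15 × 390/394.3 = 14.84 V

Final answer: 14.84 V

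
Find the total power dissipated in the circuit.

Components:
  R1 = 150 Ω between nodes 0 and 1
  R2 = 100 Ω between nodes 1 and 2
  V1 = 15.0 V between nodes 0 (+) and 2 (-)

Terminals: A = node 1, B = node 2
Nodal analysis, taking node 2 as the 0 V reference.
Source V1 fixes V_0 = 15 V.
KCL at each unknown node (sum of currents leaving = 0; resistances in Ω):
  Node 1: (V_1 - 15)/150 + (V_1 - 0)/100 = 0
Collecting terms: 0.01667 × V_1 = 0.1  =>  V_1 = 6 V
Power in each resistor, P = (ΔV)²/R:
  P_R1 = (15 - 6)²/150 = 0.54 W
  P_R2 = (6 - 0)²/100 = 0.36 W
P_total = P_R1 + P_R2 = 0.9 W

Final answer: 0.9 W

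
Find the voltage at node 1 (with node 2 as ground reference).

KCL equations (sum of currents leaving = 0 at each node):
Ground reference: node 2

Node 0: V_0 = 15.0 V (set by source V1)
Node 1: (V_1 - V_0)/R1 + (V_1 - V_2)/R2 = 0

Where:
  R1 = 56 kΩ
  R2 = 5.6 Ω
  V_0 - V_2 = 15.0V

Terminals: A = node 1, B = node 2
Nodal analysis, taking node 2 as the 0 V reference.
Source V1 fixes V_0 = 15 V.
KCL at each unknown node (sum of currents leaving = 0; resistances in Ω):
  Node 1: (V_1 - 15)/56000 + (V_1 - 0)/5.6 = 0
Collecting terms: 0.1786 × V_1 = 0.0002679  =>  V_1 = 0.0015 V
The requested potential is V_1 = 0.0015 V.

Final answer: V_1 = 0.0015 V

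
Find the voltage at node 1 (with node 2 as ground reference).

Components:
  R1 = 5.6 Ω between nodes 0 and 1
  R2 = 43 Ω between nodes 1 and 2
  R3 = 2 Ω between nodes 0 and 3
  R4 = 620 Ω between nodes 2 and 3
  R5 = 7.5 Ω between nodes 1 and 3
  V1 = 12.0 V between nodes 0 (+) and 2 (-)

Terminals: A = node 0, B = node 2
Nodal analysis, taking node 2 as the 0 V reference.
Source V1 fixes V_0 = 12 V.
KCL at each unknown node (sum of currents leaving = 0; resistances in Ω):
  Node 1: (V_1 - 12)/5.6 + (V_1 - 0)/43 + (V_1 - V_3)/7.5 = 0
  Node 3: (V_3 - 12)/2 + (V_3 - 0)/620 + (V_3 - V_1)/7.5 = 0
Collecting terms (coefficients in siemens):
  0.3352·V_1 - 0.1333·V_3 = 2.143
  0.6349·V_3 - 0.1333·V_1 = 6
Determinant D = (0.3352)(0.6349) - (-0.1333)(-0.1333) = 0.195
V_1 = [(2.143)(0.6349) - (-0.1333)(6)]/D = 11.08 V
V_3 = [(0.3352)(6) - (2.143)(-0.1333)]/D = 11.78 V
The requested potential is V_1 = 11.08 V.

Final answer: V_1 = 11.08 V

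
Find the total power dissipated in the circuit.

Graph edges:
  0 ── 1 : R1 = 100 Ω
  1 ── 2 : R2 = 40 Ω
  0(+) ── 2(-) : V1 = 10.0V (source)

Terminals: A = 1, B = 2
Nodal analysis, taking node 2 as the 0 V reference.
Source V1 fixes V_0 = 10 V.
KCL at each unknown node (sum of currents leaving = 0; resistances in Ω):
  Node 1: (V_1 - 10)/100 + (V_1 - 0)/40 = 0
Collecting terms: 0.035 × V_1 = 0.1  =>  V_1 = 2.857 V
Power in each resistor, P = (ΔV)²/R:
  P_R1 = (10 - 2.857)²/100 = 0.5102 W
  P_R2 = (2.857 - 0)²/40 = 0.2041 W
P_total = P_R1 + P_R2 = 0.7143 W

Final answer: 0.7143 W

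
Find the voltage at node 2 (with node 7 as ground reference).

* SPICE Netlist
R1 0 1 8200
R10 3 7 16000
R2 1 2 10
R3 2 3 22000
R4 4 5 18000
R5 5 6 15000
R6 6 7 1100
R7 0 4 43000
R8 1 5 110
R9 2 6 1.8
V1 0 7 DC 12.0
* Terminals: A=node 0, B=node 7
Nodal analysis, taking node 7 as the 0 V reference.
Source V1 fixes V_0 = 12 V.
KCL at each unknown node (sum of currents leaving = 0; resistances in Ω):
  Node 1: (V_1 - 12)/8200 + (V_1 - V_2)/10 + (V_1 - V_5)/110 = 0
  Node 2: (V_2 - V_1)/10 + (V_2 - V_3)/22000 + (V_2 - V_6)/1.8 = 0
  Node 3: (V_3 - V_2)/22000 + (V_3 - 0)/16000 = 0
  Node 4: (V_4 - V_5)/18000 + (V_4 - 12)/43000 = 0
  Node 5: (V_5 - V_4)/18000 + (V_5 - V_6)/15000 + (V_5 - V_1)/110 = 0
  Node 6: (V_6 - V_5)/15000 + (V_6 - 0)/1100 + (V_6 - V_2)/1.8 = 0
Collecting terms (coefficients in siemens):
  0.1092·V_1 - 0.1·V_2 - 0.009091·V_5 = 0.001463
  0.6556·V_2 - 0.1·V_1 - 0.00004545·V_3 - 0.5556·V_6 = 0
  0.000108·V_3 - 0.00004545·V_2 = 0
  0.00007881·V_4 - 0.00005556·V_5 = 0.0002791
  0.009213·V_5 - 0.009091·V_1 - 0.00005556·V_4 - 0.00006667·V_6 = 0
  0.5565·V_6 - 0.5556·V_2 - 0.00006667·V_5 = 0
Solving these 6 simultaneous equations (Gaussian elimination) gives:
  V_1 = 1.561 V, V_2 = 1.546 V, V_3 = 0.651 V, V_4 = 4.654 V
  V_5 = 1.579 V, V_6 = 1.544 V
The requested potential is V_2 = 1.546 V.

Final answer: V_2 = 1.546 V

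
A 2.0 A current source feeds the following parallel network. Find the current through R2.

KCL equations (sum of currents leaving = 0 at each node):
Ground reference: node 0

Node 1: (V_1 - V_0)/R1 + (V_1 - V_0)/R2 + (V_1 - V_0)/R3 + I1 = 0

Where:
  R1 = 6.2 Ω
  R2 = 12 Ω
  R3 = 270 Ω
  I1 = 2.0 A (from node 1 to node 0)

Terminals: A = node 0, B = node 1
All resistors sit directly between nodes 0 and 1, so they are in parallel and share one voltage V; the full source current 2 A splits among them.
1/R_par = 1/6.2 + 1/12 + 1/270 = 0.2483 S  =>  R_par = 4.027 Ω
V = I × R_par = 2 × 4.027 = 8.054 V
I_R2 = V/R2 = 8.054/12 = 0.6712 A

Final answer: 0.6712 A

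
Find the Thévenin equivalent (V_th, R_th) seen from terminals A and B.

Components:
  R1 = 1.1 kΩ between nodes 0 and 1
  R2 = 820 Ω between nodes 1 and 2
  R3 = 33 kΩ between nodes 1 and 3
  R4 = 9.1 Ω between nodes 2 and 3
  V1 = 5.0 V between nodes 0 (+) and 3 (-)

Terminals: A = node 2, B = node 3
Step 1 — V_th is the open-circuit voltage V_A - V_B (nothing connected across the terminals).
Nodal analysis, taking node 3 as the 0 V reference.
Source V1 fixes V_0 = 5 V.
KCL at each unknown node (sum of currents leaving = 0; resistances in Ω):
  Node 1: (V_1 - 5)/1100 + (V_1 - V_2)/820 + (V_1 - 0)/33000 = 0
  Node 2: (V_2 - V_1)/820 + (V_2 - 0)/9.1 = 0
Collecting terms (coefficients in siemens):
  0.002159·V_1 - 0.00122·V_2 = 0.004545
  0.1111·V_2 - 0.00122·V_1 = 0
Determinant D = (0.002159)(0.1111) - (-0.00122)(-0.00122) = 0.0002384
V_1 = [(0.004545)(0.1111) - (-0.00122)(0)]/D = 2.119 V
V_2 = [(0.002159)(0) - (0.004545)(-0.00122)]/D = 0.02325 V
V_th = V_2 - V_3 = 0.02325 - 0 = 0.02325 V
Step 2 — R_th: zero the source — replace V1 by a short circuit (node 3 merges into node 0) — and find the resistance seen between A (node 2) and B (node 0).
Reduce the network between node 2 (A) and node 0 (B) by series/parallel combination:
  Rp1 = R1 ‖ R3 (parallel, both between nodes 0 and 1) = 1/(1/1100 + 1/33000) = 1065 Ω
  Rs1 = R2 + Rp1 (series, joined only at node 1) = 820 + 1065 = 1885 Ω
  Rp2 = R4 ‖ Rs1 (parallel, both between nodes 0 and 2) = 1/(1/9.1 + 1/1885) = 9.056 Ω
R_th = 9.056 Ω

Final answer: V_th = 0.02325 V, R_th = 9.056 Ω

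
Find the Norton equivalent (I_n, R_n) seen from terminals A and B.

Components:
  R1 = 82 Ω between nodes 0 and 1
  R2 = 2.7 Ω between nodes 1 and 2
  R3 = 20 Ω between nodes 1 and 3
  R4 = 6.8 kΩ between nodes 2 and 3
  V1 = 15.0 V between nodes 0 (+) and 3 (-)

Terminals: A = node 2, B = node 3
Find the Thévenin equivalent first; then I_n = V_th/R_th and R_n = R_th.
Step 1 — V_th is the open-circuit voltage V_A - V_B (nothing connected across the terminals).
Nodal analysis, taking node 3 as the 0 V reference.
Source V1 fixes V_0 = 15 V.
KCL at each unknown node (sum of currents leaving = 0; resistances in Ω):
  Node 1: (V_1 - 15)/82 + (V_1 - V_2)/2.7 + (V_1 - 0)/20 = 0
  Node 2: (V_2 - V_1)/2.7 + (V_2 - 0)/6800 = 0
Collecting terms (coefficients in siemens):
  0.4326·V_1 - 0.3704·V_2 = 0.1829
  0.3705·V_2 - 0.3704·V_1 = 0
Determinant D = (0.4326)(0.3705) - (-0.3704)(-0.3704) = 0.0231
V_1 = [(0.1829)(0.3705) - (-0.3704)(0)]/D = 2.934 V
V_2 = [(0.4326)(0) - (0.1829)(-0.3704)]/D = 2.933 V
V_th = V_2 - V_3 = 2.933 - 0 = 2.933 V
Step 2 — R_th: zero the source — replace V1 by a short circuit (node 3 merges into node 0) — and find the resistance seen between A (node 2) and B (node 0).
Reduce the network between node 2 (A) and node 0 (B) by series/parallel combination:
  Rp1 = R1 ‖ R3 (parallel, both between nodes 0 and 1) = 1/(1/82 + 1/20) = 16.08 Ω
  Rs1 = R2 + Rp1 (series, joined only at node 1) = 2.7 + 16.08 = 18.78 Ω
  Rp2 = R4 ‖ Rs1 (parallel, both between nodes 0 and 2) = 1/(1/6800 + 1/18.78) = 18.73 Ω
R_th = 18.73 Ω
I_n = V_th/R_th = 2.933/18.73 = 0.1566 A, and R_n = R_th = 18.73 Ω

Final answer: I_n = 0.1566 A, R_n = 18.73 Ω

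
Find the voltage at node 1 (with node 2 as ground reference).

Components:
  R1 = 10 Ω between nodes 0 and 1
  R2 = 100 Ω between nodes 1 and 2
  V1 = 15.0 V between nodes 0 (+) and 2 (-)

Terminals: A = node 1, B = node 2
Nodal analysis, taking node 2 as the 0 V reference.
Source V1 fixes V_0 = 15 V.
KCL at each unknown node (sum of currents leaving = 0; resistances in Ω):
  Node 1: (V_1 - 15)/10 + (V_1 - 0)/100 = 0
Collecting terms: 0.11 × V_1 = 1.5  =>  V_1 = 13.64 V
The requested potential is V_1 = 13.64 V.

Final answer: V_1 = 13.64 V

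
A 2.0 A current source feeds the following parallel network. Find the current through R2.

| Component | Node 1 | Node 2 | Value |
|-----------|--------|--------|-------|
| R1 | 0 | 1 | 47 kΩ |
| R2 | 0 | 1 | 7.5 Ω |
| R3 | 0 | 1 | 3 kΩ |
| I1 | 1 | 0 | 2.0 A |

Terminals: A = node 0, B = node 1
All resistors sit directly between nodes 0 and 1, so they are in parallel and share one voltage V; the full source current 2 A splits among them.
1/R_par = 1/47000 + 1/7.5 + 1/3000 = 0.1337 S  =>  R_par = 7.48 Ω
V = I × R_par = 2 × 7.48 = 14.96 V
I_R2 = V/R2 = 14.96/7.5 = 1.995 A

Final answer: 1.995 A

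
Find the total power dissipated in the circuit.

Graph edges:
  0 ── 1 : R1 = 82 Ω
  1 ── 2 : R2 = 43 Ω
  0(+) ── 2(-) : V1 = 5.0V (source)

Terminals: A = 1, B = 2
Nodal analysis, taking node 2 as the 0 V reference.
Source V1 fixes V_0 = 5 V.
KCL at each unknown node (sum of currents leaving = 0; resistances in Ω):
  Node 1: (V_1 - 5)/82 + (V_1 - 0)/43 = 0
Collecting terms: 0.03545 × V_1 = 0.06098  =>  V_1 = 1.72 V
Power in each resistor, P = (ΔV)²/R:
  P_R1 = (5 - 1.72)²/82 = 0.1312 W
  P_R2 = (1.72 - 0)²/43 = 0.0688 W
P_total = P_R1 + P_R2 = 0.2 W

Final answer: 0.2 W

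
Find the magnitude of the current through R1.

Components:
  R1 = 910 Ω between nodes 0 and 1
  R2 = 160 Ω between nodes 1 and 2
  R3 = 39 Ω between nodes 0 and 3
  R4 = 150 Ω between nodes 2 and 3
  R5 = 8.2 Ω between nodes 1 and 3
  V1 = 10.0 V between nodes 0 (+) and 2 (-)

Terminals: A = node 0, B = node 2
Nodal analysis, taking node 2 as the 0 V reference.
Source V1 fixes V_0 = 10 V.
KCL at each unknown node (sum of currents leaving = 0; resistances in Ω):
  Node 1: (V_1 - 10)/910 + (V_1 - 0)/160 + (V_1 - V_3)/8.2 = 0
  Node 3: (V_3 - 10)/39 + (V_3 - 0)/150 + (V_3 - V_1)/8.2 = 0
Collecting terms (coefficients in siemens):
  0.1293·V_1 - 0.122·V_3 = 0.01099
  0.1543·V_3 - 0.122·V_1 = 0.2564
Determinant D = (0.1293)(0.1543) - (-0.122)(-0.122) = 0.005074
V_1 = [(0.01099)(0.1543) - (-0.122)(0.2564)]/D = 6.497 V
V_3 = [(0.1293)(0.2564) - (0.01099)(-0.122)]/D = 6.799 V
I_R1 = (V_0 - V_1)/R1 = (10 - 6.497)/910 = 0.003849 A
|I_R1| = 0.003849 A

Final answer: |I_R1| = 0.003849 A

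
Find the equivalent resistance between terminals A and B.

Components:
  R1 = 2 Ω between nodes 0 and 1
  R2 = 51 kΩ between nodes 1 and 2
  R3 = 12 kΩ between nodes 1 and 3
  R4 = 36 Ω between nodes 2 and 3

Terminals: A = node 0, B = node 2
Reduce the network between node 0 (A) and node 2 (B) by series/parallel combination:
  Rs1 = R3 + R4 (series, joined only at node 3) = 12000 + 36 = 12040 Ω
  Rp1 = R2 ‖ Rs1 (parallel, both between nodes 1 and 2) = 1/(1/51000 + 1/12040) = 9738 Ω
  Rs2 = R1 + Rp1 (series, joined only at node 1) = 2 + 9738 = 9740 Ω
R_eq = 9.74 kΩ

Final answer: 9.74 kΩ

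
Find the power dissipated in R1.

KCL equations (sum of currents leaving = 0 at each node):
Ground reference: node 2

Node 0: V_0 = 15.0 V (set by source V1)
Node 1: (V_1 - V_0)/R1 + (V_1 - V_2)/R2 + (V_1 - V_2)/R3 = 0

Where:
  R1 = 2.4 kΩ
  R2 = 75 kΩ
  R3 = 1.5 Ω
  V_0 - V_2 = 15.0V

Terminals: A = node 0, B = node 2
Nodal analysis, taking node 2 as the 0 V reference.
Source V1 fixes V_0 = 15 V.
KCL at each unknown node (sum of currents leaving = 0; resistances in Ω):
  Node 1: (V_1 - 15)/2400 + (V_1 - 0)/75000 + (V_1 - 0)/1.5 = 0
Collecting terms: 0.6671 × V_1 = 0.00625  =>  V_1 = 0.009369 V
I_R1 = (V_0 - V_1)/R1 = (15 - 0.009369)/2400 = 0.006246 A
P_R1 = I_R1² × R1 = (0.006246)² × 2400 = 0.09363 W

Final answer: 0.09363 W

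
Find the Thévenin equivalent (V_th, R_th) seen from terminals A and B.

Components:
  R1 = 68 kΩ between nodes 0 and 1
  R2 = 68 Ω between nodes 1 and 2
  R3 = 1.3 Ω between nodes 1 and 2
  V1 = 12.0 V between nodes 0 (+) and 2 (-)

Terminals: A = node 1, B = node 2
Step 1 — V_th is the open-circuit voltage V_A - V_B (nothing connected across the terminals).
Nodal analysis, taking node 2 as the 0 V reference.
Source V1 fixes V_0 = 12 V.
KCL at each unknown node (sum of currents leaving = 0; resistances in Ω):
  Node 1: (V_1 - 12)/68000 + (V_1 - 0)/68 + (V_1 - 0)/1.3 = 0
Collecting terms: 0.784 × V_1 = 0.0001765  =>  V_1 = 0.0002251 V
V_th = V_1 - V_2 = 0.0002251 - 0 = 0.0002251 V
Step 2 — R_th: zero the source — replace V1 by a short circuit (node 2 merges into node 0) — and find the resistance seen between A (node 1) and B (node 0).
Reduce the network between node 1 (A) and node 0 (B) by series/parallel combination:
  Rp1 = R1 ‖ R2 ‖ R3 (parallel, all between nodes 0 and 1) = 1/(1/68000 + 1/68 + 1/1.3) = 1.276 Ω
R_th = 1.276 Ω

Final answer: V_th = 0.0002251 V, R_th = 1.276 Ω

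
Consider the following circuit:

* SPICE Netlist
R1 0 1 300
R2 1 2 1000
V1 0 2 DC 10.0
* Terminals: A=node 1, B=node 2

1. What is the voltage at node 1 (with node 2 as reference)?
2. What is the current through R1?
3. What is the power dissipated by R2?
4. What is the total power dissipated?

Nodal analysis, taking node 2 as the 0 V reference.
Source V1 fixes V_0 = 10 V.
KCL at each unknown node (sum of currents leaving = 0; resistances in Ω):
  Node 1: (V_1 - 10)/300 + (V_1 - 0)/1000 = 0
Collecting terms: 0.004333 × V_1 = 0.03333  =>  V_1 = 7.692 V
Part 1:
  Read off the nodal solution: V_1 = 7.692 V
Part 2:
  I_R1 = (V_0 - V_1)/R1 = (10 - 7.692)/300 = 0.007692 A
  Magnitude: I_R1 = 0.007692 A
Part 3:
  I_R2 = (V_1 - V_2)/R2 = (7.692 - 0)/1000 = 0.007692 A
  P_R2 = I_R2² × R2 = (0.007692)² × 1000 = 0.05917 W
Part 4:
  Power in each resistor, P = (ΔV)²/R:
    P_R1 = (10 - 7.692)²/300 = 0.01775 W
    P_R2 = (7.692 - 0)²/1000 = 0.05917 W
  P_total = P_R1 + P_R2 = 0.07692 W

Final answers:
1. V_1 = 7.692 V
2. I_R1 = 0.007692 A
3. P_R2 = 0.05917 W
4. P_total = 0.07692 W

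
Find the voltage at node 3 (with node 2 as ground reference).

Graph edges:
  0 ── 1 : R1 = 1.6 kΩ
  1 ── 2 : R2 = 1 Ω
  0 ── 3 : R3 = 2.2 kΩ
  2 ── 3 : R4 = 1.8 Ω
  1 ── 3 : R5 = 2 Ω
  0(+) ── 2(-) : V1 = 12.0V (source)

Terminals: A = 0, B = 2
Nodal analysis, taking node 2 as the 0 V reference.
Source V1 fixes V_0 = 12 V.
KCL at each unknown node (sum of currents leaving = 0; resistances in Ω):
  Node 1: (V_1 - 12)/1600 + (V_1 - 0)/1 + (V_1 - V_3)/2 = 0
  Node 3: (V_3 - 12)/2200 + (V_3 - 0)/1.8 + (V_3 - V_1)/2 = 0
Collecting terms (coefficients in siemens):
  1.501·V_1 - 0.5·V_3 = 0.0075
  1.056·V_3 - 0.5·V_1 = 0.005455
Determinant D = (1.501)(1.056) - (-0.5)(-0.5) = 1.335
V_1 = [(0.0075)(1.056) - (-0.5)(0.005455)]/D = 0.007977 V
V_3 = [(1.501)(0.005455) - (0.0075)(-0.5)]/D = 0.008942 V
The requested potential is V_3 = 0.008942 V.

Final answer: V_3 = 0.008942 V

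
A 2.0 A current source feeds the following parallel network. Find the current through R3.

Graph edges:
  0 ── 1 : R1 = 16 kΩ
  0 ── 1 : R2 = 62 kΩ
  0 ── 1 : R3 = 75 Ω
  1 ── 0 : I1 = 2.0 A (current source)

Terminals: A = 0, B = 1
All resistors sit directly between nodes 0 and 1, so they are in parallel and share one voltage V; the full source current 2 A splits among them.
1/R_par = 1/16000 + 1/62000 + 1/75 = 0.01341 S  =>  R_par = 74.56 Ω
V = I × R_par = 2 × 74.56 = 149.1 V
I_R3 = V/R3 = 149.1/75 = 1.988 A

Final answer: 1.988 A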